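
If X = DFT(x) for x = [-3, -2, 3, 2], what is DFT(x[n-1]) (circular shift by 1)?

Time shift by 1: X_shifted[k] = ω_4^(1k) · X[k]
Shifted x = [2, -3, -2, 3]

DFT(x[n-1]) = [0, 4+6i, 0, 4-6i]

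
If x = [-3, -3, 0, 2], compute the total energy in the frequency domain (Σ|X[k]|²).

Parseval: Σ|x[n]|² = (1/N)Σ|X[k]|², so Σ|X[k]|² = N·Σ|x[n]|² = 4·22.0000

Σ|X[k]|² = N·Σ|x[n]|² = 4·22.0000 = 88.0000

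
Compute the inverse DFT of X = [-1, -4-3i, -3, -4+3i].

x[n] = (1/4) Σ(k=0 to 3) X[k] · e^(2πikn/4)

Computing each x[n]:
x[0] = -3
x[1] = 2
x[2] = 1
x[3] = -1

x = [-3, 2, 1, -1]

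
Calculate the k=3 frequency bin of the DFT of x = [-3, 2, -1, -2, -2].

X[3] = Σ(n=0 to 4) x[n] · ω_5^(3n) where ω_5 = e^(-2πi/5)
= (-3)·ω_5^0 + (2)·ω_5^3 + (-1)·ω_5^6 + (-2)·ω_5^9 + (-2)·ω_5^12

X[3] = -3.9271+1.4001i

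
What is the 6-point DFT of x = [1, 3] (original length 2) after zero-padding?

Original 2-point DFT: [4, -2]
Zero-padded 6-point DFT provides frequency interpolation.

DFT_6([x, 0, ...]) = [4, 2.5000-2.5981i, -0.5000-2.5981i, -2, -0.5000+2.5981i, 2.5000+2.5981i]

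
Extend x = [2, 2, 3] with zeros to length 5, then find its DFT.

Original 3-point DFT: [7, -0.5000+0.8660i, -0.5000-0.8660i]
Zero-padded 5-point DFT provides frequency interpolation.

DFT_5([x, 0, ...]) = [7, 0.1910-3.6655i, 1.3090+1.6776i, 1.3090-1.6776i, 0.1910+3.6655i]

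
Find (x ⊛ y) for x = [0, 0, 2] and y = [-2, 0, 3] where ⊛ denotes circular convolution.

(x ⊛ y)[n] = Σ(m=0 to 2) x[m] · y[(n-m) mod 3]

Computing each output sample:
(x ⊛ y)[0] = 0
(x ⊛ y)[1] = 6
(x ⊛ y)[2] = -4

x ⊛ y = [0, 6, -4]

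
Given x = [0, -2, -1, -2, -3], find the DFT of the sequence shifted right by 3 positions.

Time shift by 3: X_shifted[k] = ω_5^(3k) · X[k]
Shifted x = [-1, -2, -3, 0, -2]

DFT(x[n-3]) = [-8, 0.1910+1.7634i, 1.3090-2.8532i, 1.3090+2.8532i, 0.1910-1.7634i]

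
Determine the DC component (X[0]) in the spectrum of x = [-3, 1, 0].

X[0] = Σ(n=0 to 2) x[n] · ω_3^0 = Σ x[n]
= (-3) + (1) + (0)

X[0] = -2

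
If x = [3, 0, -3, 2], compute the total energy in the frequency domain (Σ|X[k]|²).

Parseval: Σ|x[n]|² = (1/N)Σ|X[k]|², so Σ|X[k]|² = N·Σ|x[n]|² = 4·22.0000

Σ|X[k]|² = N·Σ|x[n]|² = 4·22.0000 = 88.0000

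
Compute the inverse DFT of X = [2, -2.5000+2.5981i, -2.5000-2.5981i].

x[n] = (1/3) Σ(k=0 to 2) X[k] · e^(2πikn/3)

Computing each x[n]:
x[0] = -1
x[1] = 0
x[2] = 3

x = [-1, 0, 3]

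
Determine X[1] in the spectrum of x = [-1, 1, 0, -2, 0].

X[1] = Σ(n=0 to 4) x[n] · ω_5^(1n) where ω_5 = e^(-2πi/5)
= (-1)·ω_5^0 + (1)·ω_5^1 + (0)·ω_5^2 + (-2)·ω_5^3 + (0)·ω_5^4

X[1] = 0.9271-2.1266i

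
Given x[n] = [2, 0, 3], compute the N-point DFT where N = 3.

X[k] = Σ(n=0 to 2) x[n] · ω_3^(nk)
where ω_3 = e^(-2πi/3)

Computing each X[k]:
X[0] = 5
X[1] = 0.5000+2.5981i
X[2] = 0.5000-2.5981i

X = [5, 0.5000+2.5981i, 0.5000-2.5981i]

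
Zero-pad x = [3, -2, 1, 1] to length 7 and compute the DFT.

Original 4-point DFT: [3, 2+3i, 5, 2-3i]
Zero-padded 7-point DFT provides frequency interpolation.

DFT_7([x, 0, ...]) = [3, 0.6295+0.1549i, 3.1676+3.1656i, 5.2029+0.6747i, 5.2029-0.6747i, 3.1676-3.1656i, 0.6295-0.1549i]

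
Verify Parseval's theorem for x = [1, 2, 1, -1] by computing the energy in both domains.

Time domain:
Σ|x[n]|² = |1|² + |2|² + |1|² + |-1|² = 7.0000

Frequency domain:
(1/4)Σ|X[k]|² = (1/4)(|3|² + |-3i|² + |1|² + |3i|²) = (1/4)·28.0000 = 7.0000

Both sides agree, confirming Parseval's theorem.

Σ|x[n]|² = (1/N)Σ|X[k]|² = 7.0000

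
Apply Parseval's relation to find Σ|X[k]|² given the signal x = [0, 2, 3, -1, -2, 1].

Parseval: Σ|x[n]|² = (1/N)Σ|X[k]|², so Σ|X[k]|² = N·Σ|x[n]|² = 6·19.0000

Σ|X[k]|² = N·Σ|x[n]|² = 6·19.0000 = 114.0000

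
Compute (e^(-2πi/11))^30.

Since ω_11^11 = 1, powers reduce modulo 11.
30 mod 11 = 8
So ω_11^30 = ω_11^8 = e^(-2πi·8/11)

ω_11^30 = ω_11^8 = -0.1423+0.9898i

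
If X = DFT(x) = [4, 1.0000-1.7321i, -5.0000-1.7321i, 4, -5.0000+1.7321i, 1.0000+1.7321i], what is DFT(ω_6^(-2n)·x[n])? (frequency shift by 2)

Modulation property: DFT(ω_6^(-2n)·x[n]) = X[(k-2) mod 6], so circularly shift X by 2 positions.

X[k-2] = [-5.0000+1.7321i, 1.0000+1.7321i, 4, 1.0000-1.7321i, -5.0000-1.7321i, 4]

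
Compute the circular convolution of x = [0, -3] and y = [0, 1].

(x ⊛ y)[n] = Σ(m=0 to 1) x[m] · y[(n-m) mod 2]

Computing each output sample:
(x ⊛ y)[0] = -3
(x ⊛ y)[1] = 0

x ⊛ y = [-3, 0]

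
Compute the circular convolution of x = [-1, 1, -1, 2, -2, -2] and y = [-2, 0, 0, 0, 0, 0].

(x ⊛ y)[n] = Σ(m=0 to 5) x[m] · y[(n-m) mod 6]

Computing each output sample:
(x ⊛ y)[0] = 2
(x ⊛ y)[1] = -2
(x ⊛ y)[2] = 2
(x ⊛ y)[3] = -4
(x ⊛ y)[4] = 4
(x ⊛ y)[5] = 4

x ⊛ y = [2, -2, 2, -4, 4, 4]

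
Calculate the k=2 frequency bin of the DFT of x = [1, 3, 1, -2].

X[2] = Σ(n=0 to 3) x[n] · ω_4^(2n) where ω_4 = e^(-2πi/4)
= (1)·ω_4^0 + (3)·ω_4^2 + (1)·ω_4^4 + (-2)·ω_4^6

X[2] = 1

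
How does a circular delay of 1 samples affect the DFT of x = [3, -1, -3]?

Time shift by 1: X_shifted[k] = ω_3^(1k) · X[k]
Shifted x = [-3, 3, -1]

DFT(x[n-1]) = [-1, -4.0000-3.4641i, -4.0000+3.4641i]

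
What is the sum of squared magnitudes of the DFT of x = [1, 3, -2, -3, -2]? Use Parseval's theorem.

Parseval: Σ|x[n]|² = (1/N)Σ|X[k]|², so Σ|X[k]|² = N·Σ|x[n]|² = 5·27.0000

Σ|X[k]|² = N·Σ|x[n]|² = 5·27.0000 = 135.0000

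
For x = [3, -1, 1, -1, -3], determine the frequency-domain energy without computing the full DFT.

Parseval: Σ|x[n]|² = (1/N)Σ|X[k]|², so Σ|X[k]|² = N·Σ|x[n]|² = 5·21.0000

Σ|X[k]|² = N·Σ|x[n]|² = 5·21.0000 = 105.0000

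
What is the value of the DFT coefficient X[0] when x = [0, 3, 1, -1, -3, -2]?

X[0] = Σ(n=0 to 5) x[n] · ω_6^0 = Σ x[n]
= (0) + (3) + (1) + (-1) + (-3) + (-2)

X[0] = -2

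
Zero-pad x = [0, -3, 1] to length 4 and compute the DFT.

Original 3-point DFT: [-2, 1.0000+3.4641i, 1.0000-3.4641i]
Zero-padded 4-point DFT provides frequency interpolation.

DFT_4([x, 0, ...]) = [-2, -1+3i, 4, -1-3i]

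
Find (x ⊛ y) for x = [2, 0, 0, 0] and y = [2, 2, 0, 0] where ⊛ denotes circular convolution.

(x ⊛ y)[n] = Σ(m=0 to 3) x[m] · y[(n-m) mod 4]

Computing each output sample:
(x ⊛ y)[0] = 4
(x ⊛ y)[1] = 4
(x ⊛ y)[2] = 0
(x ⊛ y)[3] = 0

x ⊛ y = [4, 4, 0, 0]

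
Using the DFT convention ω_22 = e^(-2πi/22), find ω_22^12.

ω_22^12 = e^(-2πi·12/22)
= cos(-2π·12/22) + i·sin(-2π·12/22)
= cos(-24π/22) + i·sin(-24π/22)

ω_22^12 = cos(-24π/22) + i·sin(-24π/22) = -0.9595+0.2817i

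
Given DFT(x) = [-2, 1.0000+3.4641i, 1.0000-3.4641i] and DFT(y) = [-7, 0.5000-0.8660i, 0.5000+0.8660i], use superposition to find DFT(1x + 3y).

By linearity: DFT(1x + 3y) = 1·DFT(x) + 3·DFT(y)
= 1·[-2, 1.0000+3.4641i, 1.0000-3.4641i] + 3·[-7, 0.5000-0.8660i, 0.5000+0.8660i]

Computing element-wise:
Z[0] = 1·(-2) + 3·(-7) = -23
Z[1] = 1·(1.0000+3.4641i) + 3·(0.5000-0.8660i) = 2.5000+0.8661i
Z[2] = 1·(1.0000-3.4641i) + 3·(0.5000+0.8660i) = 2.5000-0.8661i

DFT(1x + 3y) = 1·X + 3·Y = [-23, 2.5000+0.8661i, 2.5000-0.8661i]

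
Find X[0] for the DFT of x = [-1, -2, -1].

X[0] = Σ(n=0 to 2) x[n] · ω_3^0 = Σ x[n]
= (-1) + (-2) + (-1)

X[0] = -4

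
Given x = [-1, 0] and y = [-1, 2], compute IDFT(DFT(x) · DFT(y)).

(x ⊛ y)[n] = Σ(m=0 to 1) x[m] · y[(n-m) mod 2]

Computing each output sample:
(x ⊛ y)[0] = 1
(x ⊛ y)[1] = -2

x ⊛ y = [1, -2]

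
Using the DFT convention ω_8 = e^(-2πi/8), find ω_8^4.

ω_8^4 = e^(-2πi·4/8)
= cos(-2π·4/8) + i·sin(-2π·4/8)
= cos(-8π/8) + i·sin(-8π/8)

ω_8^4 = cos(-8π/8) + i·sin(-8π/8) = -1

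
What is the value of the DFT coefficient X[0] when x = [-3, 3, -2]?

X[0] = Σ(n=0 to 2) x[n] · ω_3^0 = Σ x[n]
= (-3) + (3) + (-2)

X[0] = -2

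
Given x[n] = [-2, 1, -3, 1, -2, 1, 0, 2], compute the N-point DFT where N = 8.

X[k] = Σ(n=0 to 7) x[n] · ω_8^(nk)
where ω_8 = e^(-2πi/8)

Computing each X[k]:
X[0] = -2
X[1] = 0.7071+3.7071i
X[2] = -1+1i
X[3] = -0.7071-2.2929i
X[4] = -12
X[5] = -0.7071+2.2929i
X[6] = -1-1i
X[7] = 0.7071-3.7071i

X = [-2, 0.7071+3.7071i, -1+1i, -0.7071-2.2929i, -12, -0.7071+2.2929i, -1-1i, 0.7071-3.7071i]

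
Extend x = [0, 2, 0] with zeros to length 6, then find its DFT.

Original 3-point DFT: [2, -1.0000-1.7321i, -1.0000+1.7321i]
Zero-padded 6-point DFT provides frequency interpolation.

DFT_6([x, 0, ...]) = [2, 1.0000-1.7321i, -1.0000-1.7321i, -2, -1.0000+1.7321i, 1.0000+1.7321i]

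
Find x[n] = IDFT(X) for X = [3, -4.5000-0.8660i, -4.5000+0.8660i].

x[n] = (1/3) Σ(k=0 to 2) X[k] · e^(2πikn/3)

Computing each x[n]:
x[0] = -2
x[1] = 3
x[2] = 2

x = [-2, 3, 2]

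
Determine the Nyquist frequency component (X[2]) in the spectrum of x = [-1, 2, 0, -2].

X[2] = Σ(n=0 to 3) x[n] · ω_4^(2n) where ω_4 = e^(-2πi/4)
= (-1)·ω_4^0 + (2)·ω_4^2 + (0)·ω_4^4 + (-2)·ω_4^6

X[2] = -1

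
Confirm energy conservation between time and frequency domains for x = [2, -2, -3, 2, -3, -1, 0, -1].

Time domain:
Σ|x[n]|² = |2|² + |-2|² + |-3|² + |2|² + |-3|² + |-1|² + |0|² + |-1|² = 32.0000

Frequency domain:
(1/8)Σ|X[k]|² = (1/8)(|-6|² + |2.1716+1.5858i|² + |2+4i|² + |7.8284-4.4142i|² + |-2|² + |7.8284+4.4142i|² + |2-4i|² + |2.1716-1.5858i|²) = (1/8)·256.0000 = 32.0000

Both sides agree, confirming Parseval's theorem.

Σ|x[n]|² = (1/N)Σ|X[k]|² = 32.0000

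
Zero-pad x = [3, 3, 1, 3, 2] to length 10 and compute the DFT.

Original 5-point DFT: [12, 1.3090+0.2245i, 0.1910-2.4899i, 0.1910+2.4899i, 1.3090-0.2245i]
Zero-padded 10-point DFT provides frequency interpolation.

DFT_10([x, 0, ...]) = [12, 3.1910-6.7432i, 1.3090+0.2245i, 4.3090-2.4041i, 0.1910-2.4899i, 0, 0.1910+2.4899i, 4.3090+2.4041i, 1.3090-0.2245i, 3.1910+6.7432i]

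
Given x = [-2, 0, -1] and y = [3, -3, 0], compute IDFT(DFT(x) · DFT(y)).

(x ⊛ y)[n] = Σ(m=0 to 2) x[m] · y[(n-m) mod 3]

Computing each output sample:
(x ⊛ y)[0] = -3
(x ⊛ y)[1] = 6
(x ⊛ y)[2] = -3

x ⊛ y = [-3, 6, -3]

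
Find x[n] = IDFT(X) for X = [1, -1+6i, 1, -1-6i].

x[n] = (1/4) Σ(k=0 to 3) X[k] · e^(2πikn/4)

Computing each x[n]:
x[0] = 0
x[1] = -3
x[2] = 1
x[3] = 3

x = [0, -3, 1, 3]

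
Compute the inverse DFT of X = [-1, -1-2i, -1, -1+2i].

x[n] = (1/4) Σ(k=0 to 3) X[k] · e^(2πikn/4)

Computing each x[n]:
x[0] = -1
x[1] = 1
x[2] = 0
x[3] = -1

x = [-1, 1, 0, -1]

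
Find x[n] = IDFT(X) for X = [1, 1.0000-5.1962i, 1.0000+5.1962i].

x[n] = (1/3) Σ(k=0 to 2) X[k] · e^(2πikn/3)

Computing each x[n]:
x[0] = 1
x[1] = 3
x[2] = -3

x = [1, 3, -3]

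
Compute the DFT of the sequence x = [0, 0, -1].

X[k] = Σ(n=0 to 2) x[n] · ω_3^(nk)
where ω_3 = e^(-2πi/3)

Computing each X[k]:
X[0] = -1
X[1] = 0.5000-0.8660i
X[2] = 0.5000+0.8660i

X = [-1, 0.5000-0.8660i, 0.5000+0.8660i]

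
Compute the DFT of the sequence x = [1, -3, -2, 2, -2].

X[k] = Σ(n=0 to 4) x[n] · ω_5^(nk)
where ω_5 = e^(-2πi/5)

Computing each X[k]:
X[0] = -4
X[1] = -0.5451+3.3022i
X[2] = 5.0451-3.2164i
X[3] = 5.0451+3.2164i
X[4] = -0.5451-3.3022i

X = [-4, -0.5451+3.3022i, 5.0451-3.2164i, 5.0451+3.2164i, -0.5451-3.3022i]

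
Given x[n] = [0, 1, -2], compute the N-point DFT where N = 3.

X[k] = Σ(n=0 to 2) x[n] · ω_3^(nk)
where ω_3 = e^(-2πi/3)

Computing each X[k]:
X[0] = -1
X[1] = 0.5000-2.5981i
X[2] = 0.5000+2.5981i

X = [-1, 0.5000-2.5981i, 0.5000+2.5981i]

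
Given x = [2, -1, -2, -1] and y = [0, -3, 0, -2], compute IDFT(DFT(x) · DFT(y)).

(x ⊛ y)[n] = Σ(m=0 to 3) x[m] · y[(n-m) mod 4]

Computing each output sample:
(x ⊛ y)[0] = 5
(x ⊛ y)[1] = -2
(x ⊛ y)[2] = 5
(x ⊛ y)[3] = 2

x ⊛ y = [5, -2, 5, 2]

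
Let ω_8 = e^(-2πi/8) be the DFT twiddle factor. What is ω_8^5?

ω_8^5 = e^(-2πi·5/8)
= cos(-2π·5/8) + i·sin(-2π·5/8)
= cos(-10π/8) + i·sin(-10π/8)

ω_8^5 = cos(-10π/8) + i·sin(-10π/8) = -0.7071+0.7071i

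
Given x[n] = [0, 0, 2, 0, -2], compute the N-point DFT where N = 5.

X[k] = Σ(n=0 to 4) x[n] · ω_5^(nk)
where ω_5 = e^(-2πi/5)

Computing each X[k]:
X[0] = 0
X[1] = -2.2361-3.0777i
X[2] = 2.2361+0.7265i
X[3] = 2.2361-0.7265i
X[4] = -2.2361+3.0777i

X = [0, -2.2361-3.0777i, 2.2361+0.7265i, 2.2361-0.7265i, -2.2361+3.0777i]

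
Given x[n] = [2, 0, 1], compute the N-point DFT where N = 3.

X[k] = Σ(n=0 to 2) x[n] · ω_3^(nk)
where ω_3 = e^(-2πi/3)

Computing each X[k]:
X[0] = 3
X[1] = 1.5000+0.8660i
X[2] = 1.5000-0.8660i

X = [3, 1.5000+0.8660i, 1.5000-0.8660i]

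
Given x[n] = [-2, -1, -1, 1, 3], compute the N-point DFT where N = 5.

X[k] = Σ(n=0 to 4) x[n] · ω_5^(nk)
where ω_5 = e^(-2πi/5)

Computing each X[k]:
X[0] = 0
X[1] = -1.3820+4.9798i
X[2] = -3.6180+0.4490i
X[3] = -3.6180-0.4490i
X[4] = -1.3820-4.9798i

X = [0, -1.3820+4.9798i, -3.6180+0.4490i, -3.6180-0.4490i, -1.3820-4.9798i]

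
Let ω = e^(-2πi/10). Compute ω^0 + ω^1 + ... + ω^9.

Sum of all nth roots of unity equals 0 for n > 1 (geometric series with r ≠ 1).

0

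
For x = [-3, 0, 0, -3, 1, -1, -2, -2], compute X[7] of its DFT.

X[7] = Σ(n=0 to 7) x[n] · ω_8^(7n) where ω_8 = e^(-2πi/8)
= (-3)·ω_8^0 + (0)·ω_8^7 + (0)·ω_8^14 + (-3)·ω_8^21 + (1)·ω_8^28 + (-1)·ω_8^35 + (-2)·ω_8^42 + (-2)·ω_8^49

X[7] = -2.5858+2.0000i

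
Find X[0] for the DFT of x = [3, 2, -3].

X[0] = Σ(n=0 to 2) x[n] · ω_3^0 = Σ x[n]
= (3) + (2) + (-3)

X[0] = 2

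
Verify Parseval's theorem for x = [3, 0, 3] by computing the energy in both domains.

Time domain:
Σ|x[n]|² = |3|² + |0|² + |3|² = 18.0000

Frequency domain:
(1/3)Σ|X[k]|² = (1/3)(|6|² + |1.5000+2.5981i|² + |1.5000-2.5981i|²) = (1/3)·54.0000 = 18.0000

Both sides agree, confirming Parseval's theorem.

Σ|x[n]|² = (1/N)Σ|X[k]|² = 18.0000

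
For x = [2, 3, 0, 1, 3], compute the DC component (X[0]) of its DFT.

X[0] = Σ(n=0 to 4) x[n] · ω_5^0 = Σ x[n]
= (2) + (3) + (0) + (1) + (3)

X[0] = 9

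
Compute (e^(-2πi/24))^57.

Since ω_24^24 = 1, powers reduce modulo 24.
57 mod 24 = 9
So ω_24^57 = ω_24^9 = e^(-2πi·9/24)

ω_24^57 = ω_24^9 = -0.7071-0.7071i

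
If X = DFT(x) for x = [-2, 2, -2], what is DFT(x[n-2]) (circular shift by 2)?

Time shift by 2: X_shifted[k] = ω_3^(2k) · X[k]
Shifted x = [2, -2, -2]

DFT(x[n-2]) = [-2, 4, 4]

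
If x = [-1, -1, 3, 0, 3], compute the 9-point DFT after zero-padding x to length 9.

Original 5-point DFT: [4, -2.8090+2.0409i, -1.6910+5.2043i, -1.6910-5.2043i, -2.8090-2.0409i]
Zero-padded 9-point DFT provides frequency interpolation.

DFT_9([x, 0, ...]) = [4, -4.0642-3.3377i, -1.6946+1.8871i, -3.5000+0.8660i, 2.7588+5.2248i, 2.7588-5.2248i, -3.5000-0.8660i, -1.6946-1.8871i, -4.0642+3.3377i]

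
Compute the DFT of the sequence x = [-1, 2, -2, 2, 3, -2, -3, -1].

X[k] = Σ(n=0 to 7) x[n] · ω_8^(nk)
where ω_8 = e^(-2πi/8)

Computing each X[k]:
X[0] = -2
X[1] = -3.2929-5.9497i
X[2] = 7+1i
X[3] = -4.7071-3.9497i
X[4] = -4
X[5] = -4.7071+3.9497i
X[6] = 7-1i
X[7] = -3.2929+5.9497i

X = [-2, -3.2929-5.9497i, 7+1i, -4.7071-3.9497i, -4, -4.7071+3.9497i, 7-1i, -3.2929+5.9497i]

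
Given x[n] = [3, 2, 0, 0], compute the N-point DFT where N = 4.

X[k] = Σ(n=0 to 3) x[n] · ω_4^(nk)
where ω_4 = e^(-2πi/4)

Computing each X[k]:
X[0] = 5
X[1] = 3-2i
X[2] = 1
X[3] = 3+2i

X = [5, 3-2i, 1, 3+2i]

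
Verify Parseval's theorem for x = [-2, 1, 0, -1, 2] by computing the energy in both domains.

Time domain:
Σ|x[n]|² = |-2|² + |1|² + |0|² + |-1|² + |2|² = 10.0000

Frequency domain:
(1/5)Σ|X[k]|² = (1/5)(|0|² + |-0.2639+0.3633i|² + |-4.7361+1.5388i|² + |-4.7361-1.5388i|² + |-0.2639-0.3633i|²) = (1/5)·50.0000 = 10.0000

Both sides agree, confirming Parseval's theorem.

Σ|x[n]|² = (1/N)Σ|X[k]|² = 10.0000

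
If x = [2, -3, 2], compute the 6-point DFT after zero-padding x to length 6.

Original 3-point DFT: [1, 2.5000+4.3301i, 2.5000-4.3301i]
Zero-padded 6-point DFT provides frequency interpolation.

DFT_6([x, 0, ...]) = [1, -0.5000+0.8660i, 2.5000+4.3301i, 7, 2.5000-4.3301i, -0.5000-0.8660i]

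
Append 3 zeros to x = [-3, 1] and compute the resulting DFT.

Original 2-point DFT: [-2, -4]
Zero-padded 5-point DFT provides frequency interpolation.

DFT_5([x, 0, ...]) = [-2, -2.6910-0.9511i, -3.8090-0.5878i, -3.8090+0.5878i, -2.6910+0.9511i]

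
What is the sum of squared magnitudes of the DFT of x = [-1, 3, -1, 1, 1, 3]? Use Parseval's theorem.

Parseval: Σ|x[n]|² = (1/N)Σ|X[k]|², so Σ|X[k]|² = N·Σ|x[n]|² = 6·22.0000

Σ|X[k]|² = N·Σ|x[n]|² = 6·22.0000 = 132.0000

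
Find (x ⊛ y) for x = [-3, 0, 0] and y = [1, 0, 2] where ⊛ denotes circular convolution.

(x ⊛ y)[n] = Σ(m=0 to 2) x[m] · y[(n-m) mod 3]

Computing each output sample:
(x ⊛ y)[0] = -3
(x ⊛ y)[1] = 0
(x ⊛ y)[2] = -6

x ⊛ y = [-3, 0, -6]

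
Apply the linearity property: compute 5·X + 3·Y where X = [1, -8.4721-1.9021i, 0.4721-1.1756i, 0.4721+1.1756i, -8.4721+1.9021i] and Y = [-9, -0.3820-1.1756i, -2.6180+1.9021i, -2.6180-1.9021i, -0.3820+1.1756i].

By linearity: DFT(5x + 3y) = 5·DFT(x) + 3·DFT(y)
= 5·[1, -8.4721-1.9021i, 0.4721-1.1756i, 0.4721+1.1756i, -8.4721+1.9021i] + 3·[-9, -0.3820-1.1756i, -2.6180+1.9021i, -2.6180-1.9021i, -0.3820+1.1756i]

Computing element-wise:
Z[0] = 5·(1) + 3·(-9) = -22
Z[1] = 5·(-8.4721-1.9021i) + 3·(-0.3820-1.1756i) = -43.5065-13.0373i
Z[2] = 5·(0.4721-1.1756i) + 3·(-2.6180+1.9021i) = -5.4935-0.1717i
Z[3] = 5·(0.4721+1.1756i) + 3·(-2.6180-1.9021i) = -5.4935+0.1717i
Z[4] = 5·(-8.4721+1.9021i) + 3·(-0.3820+1.1756i) = -43.5065+13.0373i

DFT(5x + 3y) = 5·X + 3·Y = [-22, -43.5065-13.0373i, -5.4935-0.1717i, -5.4935+0.1717i, -43.5065+13.0373i]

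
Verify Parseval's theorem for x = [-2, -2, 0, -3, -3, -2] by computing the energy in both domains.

Time domain:
Σ|x[n]|² = |-2|² + |-2|² + |0|² + |-3|² + |-3|² + |-2|² = 30.0000

Frequency domain:
(1/6)Σ|X[k]|² = (1/6)(|-12|² + |0.5000-2.5981i|² + |-1.5000+2.5981i|² + |2|² + |-1.5000-2.5981i|² + |0.5000+2.5981i|²) = (1/6)·180.0000 = 30.0000

Both sides agree, confirming Parseval's theorem.

Σ|x[n]|² = (1/N)Σ|X[k]|² = 30.0000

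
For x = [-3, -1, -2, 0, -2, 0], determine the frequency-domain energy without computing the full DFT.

Parseval: Σ|x[n]|² = (1/N)Σ|X[k]|², so Σ|X[k]|² = N·Σ|x[n]|² = 6·18.0000

Σ|X[k]|² = N·Σ|x[n]|² = 6·18.0000 = 108.0000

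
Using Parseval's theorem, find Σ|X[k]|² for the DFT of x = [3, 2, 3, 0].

Parseval: Σ|x[n]|² = (1/N)Σ|X[k]|², so Σ|X[k]|² = N·Σ|x[n]|² = 4·22.0000

Σ|X[k]|² = N·Σ|x[n]|² = 4·22.0000 = 88.0000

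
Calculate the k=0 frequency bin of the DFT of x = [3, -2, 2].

X[0] = Σ(n=0 to 2) x[n] · ω_3^0 = Σ x[n]
= (3) + (-2) + (2)

X[0] = 3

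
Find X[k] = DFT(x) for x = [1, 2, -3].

X[k] = Σ(n=0 to 2) x[n] · ω_3^(nk)
where ω_3 = e^(-2πi/3)

Computing each X[k]:
X[0] = 0
X[1] = 1.5000-4.3301i
X[2] = 1.5000+4.3301i

X = [0, 1.5000-4.3301i, 1.5000+4.3301i]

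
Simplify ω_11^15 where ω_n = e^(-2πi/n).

Since ω_11^11 = 1, powers reduce modulo 11.
15 mod 11 = 4
So ω_11^15 = ω_11^4 = e^(-2πi·4/11)

ω_11^15 = ω_11^4 = -0.6549-0.7557i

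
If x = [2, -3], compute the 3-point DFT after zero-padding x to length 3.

Original 2-point DFT: [-1, 5]
Zero-padded 3-point DFT provides frequency interpolation.

DFT_3([x, 0, ...]) = [-1, 3.5000+2.5981i, 3.5000-2.5981i]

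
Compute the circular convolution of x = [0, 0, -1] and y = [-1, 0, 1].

(x ⊛ y)[n] = Σ(m=0 to 2) x[m] · y[(n-m) mod 3]

Computing each output sample:
(x ⊛ y)[0] = 0
(x ⊛ y)[1] = -1
(x ⊛ y)[2] = 1

x ⊛ y = [0, -1, 1]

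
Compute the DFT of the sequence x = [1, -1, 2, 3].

X[k] = Σ(n=0 to 3) x[n] · ω_4^(nk)
where ω_4 = e^(-2πi/4)

Computing each X[k]:
X[0] = 5
X[1] = -1+4i
X[2] = 1
X[3] = -1-4i

X = [5, -1+4i, 1, -1-4i]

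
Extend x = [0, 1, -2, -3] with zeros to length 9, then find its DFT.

Original 4-point DFT: [-4, 2-4i, 0, 2+4i]
Zero-padded 9-point DFT provides frequency interpolation.

DFT_9([x, 0, ...]) = [-4, 1.9187+3.9249i, 3.5530-2.8988i, -2.5000-2.5981i, -0.9718+0.9705i, -0.9718-0.9705i, -2.5000+2.5981i, 3.5530+2.8988i, 1.9187-3.9249i]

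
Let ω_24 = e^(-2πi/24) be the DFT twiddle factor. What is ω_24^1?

ω_24^1 = e^(-2πi·1/24)
= cos(-2π·1/24) + i·sin(-2π·1/24)
= cos(-2π/24) + i·sin(-2π/24)

ω_24^1 = cos(-2π/24) + i·sin(-2π/24) = 0.9659-0.2588i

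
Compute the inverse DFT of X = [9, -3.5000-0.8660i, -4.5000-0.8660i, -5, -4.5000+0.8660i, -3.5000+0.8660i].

x[n] = (1/6) Σ(k=0 to 5) X[k] · e^(2πikn/6)

Computing each x[n]:
x[0] = -2
x[1] = 3
x[2] = 2
x[3] = 2
x[4] = 2
x[5] = 2

x = [-2, 3, 2, 2, 2, 2]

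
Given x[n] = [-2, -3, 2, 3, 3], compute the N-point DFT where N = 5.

X[k] = Σ(n=0 to 4) x[n] · ω_5^(nk)
where ω_5 = e^(-2πi/5)

Computing each X[k]:
X[0] = 3
X[1] = -6.0451+6.2941i
X[2] = -0.4549+2.5757i
X[3] = -0.4549-2.5757i
X[4] = -6.0451-6.2941i

X = [3, -6.0451+6.2941i, -0.4549+2.5757i, -0.4549-2.5757i, -6.0451-6.2941i]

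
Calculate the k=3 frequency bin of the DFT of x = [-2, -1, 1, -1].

X[3] = Σ(n=0 to 3) x[n] · ω_4^(3n) where ω_4 = e^(-2πi/4)
= (-2)·ω_4^0 + (-1)·ω_4^3 + (1)·ω_4^6 + (-1)·ω_4^9

X[3] = -3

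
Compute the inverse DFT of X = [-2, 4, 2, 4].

x[n] = (1/4) Σ(k=0 to 3) X[k] · e^(2πikn/4)

Computing each x[n]:
x[0] = 2
x[1] = -1
x[2] = -2
x[3] = -1

x = [2, -1, -2, -1]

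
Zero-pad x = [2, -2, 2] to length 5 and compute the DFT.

Original 3-point DFT: [2, 2.0000+3.4641i, 2.0000-3.4641i]
Zero-padded 5-point DFT provides frequency interpolation.

DFT_5([x, 0, ...]) = [2, -0.2361+0.7265i, 4.2361+3.0777i, 4.2361-3.0777i, -0.2361-0.7265i]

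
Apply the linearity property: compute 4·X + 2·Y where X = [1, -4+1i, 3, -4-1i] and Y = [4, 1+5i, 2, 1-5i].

By linearity: DFT(4x + 2y) = 4·DFT(x) + 2·DFT(y)
= 4·[1, -4+1i, 3, -4-1i] + 2·[4, 1+5i, 2, 1-5i]

Computing element-wise:
Z[0] = 4·(1) + 2·(4) = 12
Z[1] = 4·(-4+1i) + 2·(1+5i) = -14+14i
Z[2] = 4·(3) + 2·(2) = 16
Z[3] = 4·(-4-1i) + 2·(1-5i) = -14-14i

DFT(4x + 2y) = 4·X + 2·Y = [12, -14+14i, 16, -14-14i]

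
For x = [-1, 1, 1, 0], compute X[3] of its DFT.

X[3] = Σ(n=0 to 3) x[n] · ω_4^(3n) where ω_4 = e^(-2πi/4)
= (-1)·ω_4^0 + (1)·ω_4^3 + (1)·ω_4^6 + (0)·ω_4^9

X[3] = -2+1i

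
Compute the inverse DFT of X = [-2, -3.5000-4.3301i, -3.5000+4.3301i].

x[n] = (1/3) Σ(k=0 to 2) X[k] · e^(2πikn/3)

Computing each x[n]:
x[0] = -3
x[1] = 3
x[2] = -2

x = [-3, 3, -2]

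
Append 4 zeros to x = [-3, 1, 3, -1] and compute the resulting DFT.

Original 4-point DFT: [0, -6-2i, 0, -6+2i]
Zero-padded 8-point DFT provides frequency interpolation.

DFT_8([x, 0, ...]) = [0, -1.5858-3.0000i, -6-2i, -4.4142+3.0000i, 0, -4.4142-3.0000i, -6+2i, -1.5858+3.0000i]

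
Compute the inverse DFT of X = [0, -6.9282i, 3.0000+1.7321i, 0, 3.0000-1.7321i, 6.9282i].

x[n] = (1/6) Σ(k=0 to 5) X[k] · e^(2πikn/6)

Computing each x[n]:
x[0] = 1
x[1] = 1
x[2] = 2
x[3] = 1
x[4] = -3
x[5] = -2

x = [1, 1, 2, 1, -3, -2]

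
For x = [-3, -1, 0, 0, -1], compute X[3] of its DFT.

X[3] = Σ(n=0 to 4) x[n] · ω_5^(3n) where ω_5 = e^(-2πi/5)
= (-3)·ω_5^0 + (-1)·ω_5^3 + (0)·ω_5^6 + (0)·ω_5^9 + (-1)·ω_5^12

X[3] = -1.3820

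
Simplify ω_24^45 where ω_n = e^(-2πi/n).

Since ω_24^24 = 1, powers reduce modulo 24.
45 mod 24 = 21
So ω_24^45 = ω_24^21 = e^(-2πi·21/24)

ω_24^45 = ω_24^21 = 0.7071+0.7071i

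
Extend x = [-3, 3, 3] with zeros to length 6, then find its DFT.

Original 3-point DFT: [3, -6, -6]
Zero-padded 6-point DFT provides frequency interpolation.

DFT_6([x, 0, ...]) = [3, -3.0000-5.1962i, -6, -3, -6, -3.0000+5.1962i]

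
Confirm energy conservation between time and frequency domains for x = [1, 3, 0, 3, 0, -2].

Time domain:
Σ|x[n]|² = |1|² + |3|² + |0|² + |3|² + |0|² + |-2|² = 23.0000

Frequency domain:
(1/6)Σ|X[k]|² = (1/6)(|5|² + |-1.5000-4.3301i|² + |3.5000-4.3301i|² + |-3|² + |3.5000+4.3301i|² + |-1.5000+4.3301i|²) = (1/6)·138.0000 = 23.0000

Both sides agree, confirming Parseval's theorem.

Σ|x[n]|² = (1/N)Σ|X[k]|² = 23.0000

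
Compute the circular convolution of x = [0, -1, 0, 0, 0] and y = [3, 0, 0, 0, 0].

(x ⊛ y)[n] = Σ(m=0 to 4) x[m] · y[(n-m) mod 5]

Computing each output sample:
(x ⊛ y)[0] = 0
(x ⊛ y)[1] = -3
(x ⊛ y)[2] = 0
(x ⊛ y)[3] = 0
(x ⊛ y)[4] = 0

x ⊛ y = [0, -3, 0, 0, 0]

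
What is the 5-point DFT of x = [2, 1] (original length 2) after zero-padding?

Original 2-point DFT: [3, 1]
Zero-padded 5-point DFT provides frequency interpolation.

DFT_5([x, 0, ...]) = [3, 2.3090-0.9511i, 1.1910-0.5878i, 1.1910+0.5878i, 2.3090+0.9511i]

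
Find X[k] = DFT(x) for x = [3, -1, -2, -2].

X[k] = Σ(n=0 to 3) x[n] · ω_4^(nk)
where ω_4 = e^(-2πi/4)

Computing each X[k]:
X[0] = -2
X[1] = 5-1i
X[2] = 4
X[3] = 5+1i

X = [-2, 5-1i, 4, 5+1i]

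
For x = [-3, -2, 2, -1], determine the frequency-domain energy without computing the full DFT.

Parseval: Σ|x[n]|² = (1/N)Σ|X[k]|², so Σ|X[k]|² = N·Σ|x[n]|² = 4·18.0000

Σ|X[k]|² = N·Σ|x[n]|² = 4·18.0000 = 72.0000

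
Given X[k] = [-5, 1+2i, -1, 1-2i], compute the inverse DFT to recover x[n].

x[n] = (1/4) Σ(k=0 to 3) X[k] · e^(2πikn/4)

Computing each x[n]:
x[0] = -1
x[1] = -2
x[2] = -2
x[3] = 0

x = [-1, -2, -2, 0]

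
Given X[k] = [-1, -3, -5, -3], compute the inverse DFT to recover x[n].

x[n] = (1/4) Σ(k=0 to 3) X[k] · e^(2πikn/4)

Computing each x[n]:
x[0] = -3
x[1] = 1
x[2] = 0
x[3] = 1

x = [-3, 1, 0, 1]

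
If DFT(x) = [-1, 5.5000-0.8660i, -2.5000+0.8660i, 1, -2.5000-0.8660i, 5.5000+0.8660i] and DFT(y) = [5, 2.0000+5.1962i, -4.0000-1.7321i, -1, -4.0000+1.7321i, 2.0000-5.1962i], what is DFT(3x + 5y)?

By linearity: DFT(3x + 5y) = 3·DFT(x) + 5·DFT(y)
= 3·[-1, 5.5000-0.8660i, -2.5000+0.8660i, 1, -2.5000-0.8660i, 5.5000+0.8660i] + 5·[5, 2.0000+5.1962i, -4.0000-1.7321i, -1, -4.0000+1.7321i, 2.0000-5.1962i]

Computing element-wise:
Z[0] = 3·(-1) + 5·(5) = 22
Z[1] = 3·(5.5000-0.8660i) + 5·(2.0000+5.1962i) = 26.5000+23.3830i
Z[2] = 3·(-2.5000+0.8660i) + 5·(-4.0000-1.7321i) = -27.5000-6.0625i
Z[3] = 3·(1) + 5·(-1) = -2
Z[4] = 3·(-2.5000-0.8660i) + 5·(-4.0000+1.7321i) = -27.5000+6.0625i
Z[5] = 3·(5.5000+0.8660i) + 5·(2.0000-5.1962i) = 26.5000-23.3830i

DFT(3x + 5y) = 3·X + 5·Y = [22, 26.5000+23.3830i, -27.5000-6.0625i, -2, -27.5000+6.0625i, 26.5000-23.3830i]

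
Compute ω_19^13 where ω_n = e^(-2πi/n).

ω_19^13 = e^(-2πi·13/19)
= cos(-2π·13/19) + i·sin(-2π·13/19)
= cos(-26π/19) + i·sin(-26π/19)

ω_19^13 = cos(-26π/19) + i·sin(-26π/19) = -0.4017+0.9158i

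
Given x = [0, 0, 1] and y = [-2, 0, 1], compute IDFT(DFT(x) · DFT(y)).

(x ⊛ y)[n] = Σ(m=0 to 2) x[m] · y[(n-m) mod 3]

Computing each output sample:
(x ⊛ y)[0] = 0
(x ⊛ y)[1] = 1
(x ⊛ y)[2] = -2

x ⊛ y = [0, 1, -2]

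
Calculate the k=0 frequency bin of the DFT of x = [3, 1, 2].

X[0] = Σ(n=0 to 2) x[n] · ω_3^0 = Σ x[n]
= (3) + (1) + (2)

X[0] = 6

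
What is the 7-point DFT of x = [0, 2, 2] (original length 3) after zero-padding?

Original 3-point DFT: [4, -2, -2]
Zero-padded 7-point DFT provides frequency interpolation.

DFT_7([x, 0, ...]) = [4, 0.8019-3.5135i, -2.2470-1.0821i, -0.5550+0.6959i, -0.5550-0.6959i, -2.2470+1.0821i, 0.8019+3.5135i]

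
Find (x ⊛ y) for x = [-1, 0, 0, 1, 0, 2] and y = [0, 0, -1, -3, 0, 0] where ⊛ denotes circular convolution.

(x ⊛ y)[n] = Σ(m=0 to 5) x[m] · y[(n-m) mod 6]

Computing each output sample:
(x ⊛ y)[0] = -3
(x ⊛ y)[1] = -2
(x ⊛ y)[2] = -5
(x ⊛ y)[3] = 3
(x ⊛ y)[4] = 0
(x ⊛ y)[5] = -1

x ⊛ y = [-3, -2, -5, 3, 0, -1]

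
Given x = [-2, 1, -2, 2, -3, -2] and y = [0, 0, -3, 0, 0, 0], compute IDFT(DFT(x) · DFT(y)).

(x ⊛ y)[n] = Σ(m=0 to 5) x[m] · y[(n-m) mod 6]

Computing each output sample:
(x ⊛ y)[0] = 9
(x ⊛ y)[1] = 6
(x ⊛ y)[2] = 6
(x ⊛ y)[3] = -3
(x ⊛ y)[4] = 6
(x ⊛ y)[5] = -6

x ⊛ y = [9, 6, 6, -3, 6, -6]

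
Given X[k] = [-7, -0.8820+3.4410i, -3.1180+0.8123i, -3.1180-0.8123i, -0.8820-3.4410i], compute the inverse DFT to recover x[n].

x[n] = (1/5) Σ(k=0 to 4) X[k] · e^(2πikn/5)

Computing each x[n]:
x[0] = -3
x[1] = -2
x[2] = -2
x[3] = -1
x[4] = 1

x = [-3, -2, -2, -1, 1]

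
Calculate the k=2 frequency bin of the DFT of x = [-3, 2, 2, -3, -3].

X[2] = Σ(n=0 to 4) x[n] · ω_5^(2n) where ω_5 = e^(-2πi/5)
= (-3)·ω_5^0 + (2)·ω_5^2 + (2)·ω_5^4 + (-3)·ω_5^6 + (-3)·ω_5^8

X[2] = -2.5000+1.8164i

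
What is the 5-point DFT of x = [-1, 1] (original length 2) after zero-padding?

Original 2-point DFT: [0, -2]
Zero-padded 5-point DFT provides frequency interpolation.

DFT_5([x, 0, ...]) = [0, -0.6910-0.9511i, -1.8090-0.5878i, -1.8090+0.5878i, -0.6910+0.9511i]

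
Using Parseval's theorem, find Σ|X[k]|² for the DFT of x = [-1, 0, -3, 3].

Parseval: Σ|x[n]|² = (1/N)Σ|X[k]|², so Σ|X[k]|² = N·Σ|x[n]|² = 4·19.0000

Σ|X[k]|² = N·Σ|x[n]|² = 4·19.0000 = 76.0000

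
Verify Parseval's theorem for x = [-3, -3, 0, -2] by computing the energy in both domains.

Time domain:
Σ|x[n]|² = |-3|² + |-3|² + |0|² + |-2|² = 22.0000

Frequency domain:
(1/4)Σ|X[k]|² = (1/4)(|-8|² + |-3+1i|² + |2|² + |-3-1i|²) = (1/4)·88.0000 = 22.0000

Both sides agree, confirming Parseval's theorem.

Σ|x[n]|² = (1/N)Σ|X[k]|² = 22.0000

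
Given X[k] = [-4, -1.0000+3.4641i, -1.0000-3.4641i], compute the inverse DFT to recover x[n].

x[n] = (1/3) Σ(k=0 to 2) X[k] · e^(2πikn/3)

Computing each x[n]:
x[0] = -2
x[1] = -3
x[2] = 1

x = [-2, -3, 1]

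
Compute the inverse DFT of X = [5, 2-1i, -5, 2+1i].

x[n] = (1/4) Σ(k=0 to 3) X[k] · e^(2πikn/4)

Computing each x[n]:
x[0] = 1
x[1] = 3
x[2] = -1
x[3] = 2

x = [1, 3, -1, 2]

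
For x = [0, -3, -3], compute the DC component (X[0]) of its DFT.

X[0] = Σ(n=0 to 2) x[n] · ω_3^0 = Σ x[n]
= (0) + (-3) + (-3)

X[0] = -6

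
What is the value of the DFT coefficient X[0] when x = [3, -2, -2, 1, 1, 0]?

X[0] = Σ(n=0 to 5) x[n] · ω_6^0 = Σ x[n]
= (3) + (-2) + (-2) + (1) + (1) + (0)

X[0] = 1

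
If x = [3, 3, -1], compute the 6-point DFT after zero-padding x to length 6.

Original 3-point DFT: [5, 2.0000-3.4641i, 2.0000+3.4641i]
Zero-padded 6-point DFT provides frequency interpolation.

DFT_6([x, 0, ...]) = [5, 5.0000-1.7321i, 2.0000-3.4641i, -1, 2.0000+3.4641i, 5.0000+1.7321i]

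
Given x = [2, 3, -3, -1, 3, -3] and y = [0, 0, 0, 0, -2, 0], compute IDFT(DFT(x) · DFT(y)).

(x ⊛ y)[n] = Σ(m=0 to 5) x[m] · y[(n-m) mod 6]

Computing each output sample:
(x ⊛ y)[0] = 6
(x ⊛ y)[1] = 2
(x ⊛ y)[2] = -6
(x ⊛ y)[3] = 6
(x ⊛ y)[4] = -4
(x ⊛ y)[5] = -6

x ⊛ y = [6, 2, -6, 6, -4, -6]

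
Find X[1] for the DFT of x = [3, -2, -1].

X[1] = Σ(n=0 to 2) x[n] · ω_3^(1n) where ω_3 = e^(-2πi/3)
= (3)·ω_3^0 + (-2)·ω_3^1 + (-1)·ω_3^2

X[1] = 4.5000+0.8660i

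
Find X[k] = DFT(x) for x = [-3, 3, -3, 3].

X[k] = Σ(n=0 to 3) x[n] · ω_4^(nk)
where ω_4 = e^(-2πi/4)

Computing each X[k]:
X[0] = 0
X[1] = 0
X[2] = -12
X[3] = 0

X = [0, 0, -12, 0]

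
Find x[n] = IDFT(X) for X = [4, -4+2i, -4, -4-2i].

x[n] = (1/4) Σ(k=0 to 3) X[k] · e^(2πikn/4)

Computing each x[n]:
x[0] = -2
x[1] = 1
x[2] = 2
x[3] = 3

x = [-2, 1, 2, 3]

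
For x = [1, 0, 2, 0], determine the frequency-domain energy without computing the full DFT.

Parseval: Σ|x[n]|² = (1/N)Σ|X[k]|², so Σ|X[k]|² = N·Σ|x[n]|² = 4·5.0000

Σ|X[k]|² = N·Σ|x[n]|² = 4·5.0000 = 20.0000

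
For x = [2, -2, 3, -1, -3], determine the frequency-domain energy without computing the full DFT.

Parseval: Σ|x[n]|² = (1/N)Σ|X[k]|², so Σ|X[k]|² = N·Σ|x[n]|² = 5·27.0000

Σ|X[k]|² = N·Σ|x[n]|² = 5·27.0000 = 135.0000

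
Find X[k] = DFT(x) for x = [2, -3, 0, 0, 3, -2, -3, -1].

X[k] = Σ(n=0 to 7) x[n] · ω_8^(nk)
where ω_8 = e^(-2πi/8)

Computing each X[k]:
X[0] = -4
X[1] = -2.4142-3.0000i
X[2] = 8+4i
X[3] = 0.4142+3.0000i
X[4] = 8
X[5] = 0.4142-3.0000i
X[6] = 8-4i
X[7] = -2.4142+3.0000i

X = [-4, -2.4142-3.0000i, 8+4i, 0.4142+3.0000i, 8, 0.4142-3.0000i, 8-4i, -2.4142+3.0000i]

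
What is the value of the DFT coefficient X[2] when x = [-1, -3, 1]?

X[2] = Σ(n=0 to 2) x[n] · ω_3^(2n) where ω_3 = e^(-2πi/3)
= (-1)·ω_3^0 + (-3)·ω_3^2 + (1)·ω_3^4

X[2] = -3.4641i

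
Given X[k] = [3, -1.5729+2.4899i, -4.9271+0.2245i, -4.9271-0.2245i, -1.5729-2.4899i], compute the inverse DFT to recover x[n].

x[n] = (1/5) Σ(k=0 to 4) X[k] · e^(2πikn/5)

Computing each x[n]:
x[0] = -2
x[1] = 1
x[2] = 0
x[3] = 1
x[4] = 3

x = [-2, 1, 0, 1, 3]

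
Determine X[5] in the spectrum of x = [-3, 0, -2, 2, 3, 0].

X[5] = Σ(n=0 to 5) x[n] · ω_6^(5n) where ω_6 = e^(-2πi/6)
= (-3)·ω_6^0 + (0)·ω_6^5 + (-2)·ω_6^10 + (2)·ω_6^15 + (3)·ω_6^20 + (0)·ω_6^25

X[5] = -5.5000-4.3301i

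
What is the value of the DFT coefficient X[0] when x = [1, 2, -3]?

X[0] = Σ(n=0 to 2) x[n] · ω_3^0 = Σ x[n]
= (1) + (2) + (-3)

X[0] = 0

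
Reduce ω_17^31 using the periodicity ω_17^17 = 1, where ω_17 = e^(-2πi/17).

Since ω_17^17 = 1, powers reduce modulo 17.
31 mod 17 = 14
So ω_17^31 = ω_17^14 = e^(-2πi·14/17)

ω_17^31 = ω_17^14 = 0.4457+0.8952i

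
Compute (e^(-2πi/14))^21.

Since ω_14^14 = 1, powers reduce modulo 14.
21 mod 14 = 7
So ω_14^21 = ω_14^7 = e^(-2πi·7/14)

ω_14^21 = ω_14^7 = -1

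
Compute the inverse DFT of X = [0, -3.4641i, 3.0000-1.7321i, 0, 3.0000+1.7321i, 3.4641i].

x[n] = (1/6) Σ(k=0 to 5) X[k] · e^(2πikn/6)

Computing each x[n]:
x[0] = 1
x[1] = 1
x[2] = 0
x[3] = 1
x[4] = -1
x[5] = -2

x = [1, 1, 0, 1, -1, -2]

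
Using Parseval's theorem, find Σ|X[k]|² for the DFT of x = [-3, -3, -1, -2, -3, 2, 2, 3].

Parseval: Σ|x[n]|² = (1/N)Σ|X[k]|², so Σ|X[k]|² = N·Σ|x[n]|² = 8·49.0000

Σ|X[k]|² = N·Σ|x[n]|² = 8·49.0000 = 392.0000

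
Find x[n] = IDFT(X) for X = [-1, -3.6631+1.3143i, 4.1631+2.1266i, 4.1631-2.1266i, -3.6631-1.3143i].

x[n] = (1/5) Σ(k=0 to 4) X[k] · e^(2πikn/5)

Computing each x[n]:
x[0] = 0
x[1] = -3
x[2] = 2
x[3] = 1
x[4] = -1

x = [0, -3, 2, 1, -1]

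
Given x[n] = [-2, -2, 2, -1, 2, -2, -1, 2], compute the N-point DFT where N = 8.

X[k] = Σ(n=0 to 7) x[n] · ω_8^(nk)
where ω_8 = e^(-2πi/8)

Computing each X[k]:
X[0] = -2
X[1] = -1.8787-0.8787i
X[2] = -1+5i
X[3] = -6.1213+5.1213i
X[4] = 4
X[5] = -6.1213-5.1213i
X[6] = -1-5i
X[7] = -1.8787+0.8787i

X = [-2, -1.8787-0.8787i, -1+5i, -6.1213+5.1213i, 4, -6.1213-5.1213i, -1-5i, -1.8787+0.8787i]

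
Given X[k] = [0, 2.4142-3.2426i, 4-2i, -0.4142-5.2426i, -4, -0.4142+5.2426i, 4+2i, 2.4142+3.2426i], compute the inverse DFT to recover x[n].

x[n] = (1/8) Σ(k=0 to 7) X[k] · e^(2πikn/8)

Computing each x[n]:
x[0] = 1
x[1] = 3
x[2] = -2
x[3] = 1
x[4] = 0
x[5] = -1
x[6] = -1
x[7] = -1

x = [1, 3, -2, 1, 0, -1, -1, -1]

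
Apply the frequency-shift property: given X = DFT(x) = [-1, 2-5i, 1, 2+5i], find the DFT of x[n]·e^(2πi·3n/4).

Modulation property: DFT(ω_4^(-3n)·x[n]) = X[(k-3) mod 4], so circularly shift X by 3 positions.

X[k-3] = [2-5i, 1, 2+5i, -1]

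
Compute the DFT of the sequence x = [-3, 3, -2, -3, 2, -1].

X[k] = Σ(n=0 to 5) x[n] · ω_6^(nk)
where ω_6 = e^(-2πi/6)

Computing each X[k]:
X[0] = -4
X[1] = 1
X[2] = -7.0000-6.9282i
X[3] = -2
X[4] = -7.0000+6.9282i
X[5] = 1

X = [-4, 1, -7.0000-6.9282i, -2, -7.0000+6.9282i, 1]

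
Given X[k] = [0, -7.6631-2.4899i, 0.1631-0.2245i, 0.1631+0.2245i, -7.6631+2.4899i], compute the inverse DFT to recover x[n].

x[n] = (1/5) Σ(k=0 to 4) X[k] · e^(2πikn/5)

Computing each x[n]:
x[0] = -3
x[1] = 0
x[2] = 3
x[3] = 2
x[4] = -2

x = [-3, 0, 3, 2, -2]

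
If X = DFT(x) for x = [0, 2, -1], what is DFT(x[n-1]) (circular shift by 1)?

Time shift by 1: X_shifted[k] = ω_3^(1k) · X[k]
Shifted x = [-1, 0, 2]

DFT(x[n-1]) = [1, -2.0000+1.7321i, -2.0000-1.7321i]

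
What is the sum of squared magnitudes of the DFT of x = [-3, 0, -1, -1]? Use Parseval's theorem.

Parseval: Σ|x[n]|² = (1/N)Σ|X[k]|², so Σ|X[k]|² = N·Σ|x[n]|² = 4·11.0000

Σ|X[k]|² = N·Σ|x[n]|² = 4·11.0000 = 44.0000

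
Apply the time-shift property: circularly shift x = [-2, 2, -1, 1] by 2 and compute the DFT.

Time shift by 2: X_shifted[k] = ω_4^(2k) · X[k]
Shifted x = [-1, 1, -2, 2]

DFT(x[n-2]) = [0, 1+1i, -6, 1-1i]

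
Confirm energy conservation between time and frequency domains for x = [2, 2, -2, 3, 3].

Time domain:
Σ|x[n]|² = |2|² + |2|² + |-2|² + |3|² + |3|² = 30.0000

Frequency domain:
(1/5)Σ|X[k]|² = (1/5)(|8|² + |2.7361+3.8900i|² + |-1.7361-4.1675i|² + |-1.7361+4.1675i|² + |2.7361-3.8900i|²) = (1/5)·150.0000 = 30.0000

Both sides agree, confirming Parseval's theorem.

Σ|x[n]|² = (1/N)Σ|X[k]|² = 30.0000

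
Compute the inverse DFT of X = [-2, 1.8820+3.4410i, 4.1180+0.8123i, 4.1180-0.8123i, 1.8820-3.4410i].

x[n] = (1/5) Σ(k=0 to 4) X[k] · e^(2πikn/5)

Computing each x[n]:
x[0] = 2
x[1] = -3
x[2] = -1
x[3] = 0
x[4] = 0

x = [2, -3, -1, 0, 0]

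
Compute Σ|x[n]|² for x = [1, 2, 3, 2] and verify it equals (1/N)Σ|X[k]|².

Time domain:
Σ|x[n]|² = |1|² + |2|² + |3|² + |2|² = 18.0000

Frequency domain:
(1/4)Σ|X[k]|² = (1/4)(|8|² + |-2|² + |0|² + |-2|²) = (1/4)·72.0000 = 18.0000

Both sides agree, confirming Parseval's theorem.

Σ|x[n]|² = (1/N)Σ|X[k]|² = 18.0000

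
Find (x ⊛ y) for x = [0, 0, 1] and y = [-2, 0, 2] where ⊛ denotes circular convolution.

(x ⊛ y)[n] = Σ(m=0 to 2) x[m] · y[(n-m) mod 3]

Computing each output sample:
(x ⊛ y)[0] = 0
(x ⊛ y)[1] = 2
(x ⊛ y)[2] = -2

x ⊛ y = [0, 2, -2]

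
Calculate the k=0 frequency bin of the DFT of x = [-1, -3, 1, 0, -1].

X[0] = Σ(n=0 to 4) x[n] · ω_5^0 = Σ x[n]
= (-1) + (-3) + (1) + (0) + (-1)

X[0] = -4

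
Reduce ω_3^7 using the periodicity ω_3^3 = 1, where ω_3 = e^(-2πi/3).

Since ω_3^3 = 1, powers reduce modulo 3.
7 mod 3 = 1
So ω_3^7 = ω_3^1 = e^(-2πi·1/3)

ω_3^7 = ω_3^1 = -0.5000-0.8660i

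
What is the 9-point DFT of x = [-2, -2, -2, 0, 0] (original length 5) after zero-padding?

Original 5-point DFT: [-6, -1.0000+3.0777i, -1.0000-0.7265i, -1.0000+0.7265i, -1.0000-3.0777i]
Zero-padded 9-point DFT provides frequency interpolation.

DFT_9([x, 0, ...]) = [-6, -3.8794+3.2552i, -0.4679+2.6537i, 0, -1.6527-0.6015i, -1.6527+0.6015i, 0, -0.4679-2.6537i, -3.8794-3.2552i]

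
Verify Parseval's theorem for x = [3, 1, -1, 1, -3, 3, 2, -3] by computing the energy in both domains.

Time domain:
Σ|x[n]|² = |3|² + |1|² + |-1|² + |1|² + |-3|² + |3|² + |2|² + |-3|² = 43.0000

Frequency domain:
(1/8)Σ|X[k]|² = (1/8)(|3|² + |1.7574+1.5858i|² + |-1-6i|² + |10.2426-4.4142i|² + |-1|² + |10.2426+4.4142i|² + |-1+6i|² + |1.7574-1.5858i|²) = (1/8)·344.0000 = 43.0000

Both sides agree, confirming Parseval's theorem.

Σ|x[n]|² = (1/N)Σ|X[k]|² = 43.0000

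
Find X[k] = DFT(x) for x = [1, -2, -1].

X[k] = Σ(n=0 to 2) x[n] · ω_3^(nk)
where ω_3 = e^(-2πi/3)

Computing each X[k]:
X[0] = -2
X[1] = 2.5000+0.8660i
X[2] = 2.5000-0.8660i

X = [-2, 2.5000+0.8660i, 2.5000-0.8660i]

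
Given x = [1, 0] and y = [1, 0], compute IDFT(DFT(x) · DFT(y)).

(x ⊛ y)[n] = Σ(m=0 to 1) x[m] · y[(n-m) mod 2]

Computing each output sample:
(x ⊛ y)[0] = 1
(x ⊛ y)[1] = 0

x ⊛ y = [1, 0]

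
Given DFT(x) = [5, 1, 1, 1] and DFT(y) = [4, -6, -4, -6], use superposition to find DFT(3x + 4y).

By linearity: DFT(3x + 4y) = 3·DFT(x) + 4·DFT(y)
= 3·[5, 1, 1, 1] + 4·[4, -6, -4, -6]

Computing element-wise:
Z[0] = 3·(5) + 4·(4) = 31
Z[1] = 3·(1) + 4·(-6) = -21
Z[2] = 3·(1) + 4·(-4) = -13
Z[3] = 3·(1) + 4·(-6) = -21

DFT(3x + 4y) = 3·X + 4·Y = [31, -21, -13, -21]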